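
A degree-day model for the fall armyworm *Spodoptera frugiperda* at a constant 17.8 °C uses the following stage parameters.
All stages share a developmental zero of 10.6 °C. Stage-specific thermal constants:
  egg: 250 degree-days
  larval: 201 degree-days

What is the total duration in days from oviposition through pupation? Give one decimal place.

62.6 days

Daily accumulation at 17.8 °C = 17.8 − 10.6 = 7.2 DD/day.
Total K = 250 + 201 = 451 DD.
Total duration = 451 / 7.2 = 62.639 ≈ 62.6 days.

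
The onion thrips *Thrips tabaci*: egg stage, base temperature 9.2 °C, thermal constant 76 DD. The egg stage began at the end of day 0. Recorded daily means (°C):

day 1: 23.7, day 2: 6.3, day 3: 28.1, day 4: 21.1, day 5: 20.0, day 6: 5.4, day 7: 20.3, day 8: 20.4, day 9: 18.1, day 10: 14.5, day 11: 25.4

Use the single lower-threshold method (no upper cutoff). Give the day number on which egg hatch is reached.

Daily DD above 9.2 °C: 14.5, 0.0, 18.9, 11.9, 10.8, 0.0, 11.1, 11.2, 8.9, 5.3, 16.2.
Cumulative: 14.5, 14.5, 33.4, 45.3, 56.1, 56.1, 67.2, 78.4, 87.3, 92.6, 108.8.
The total first reaches 76 DD on day 8.

day 8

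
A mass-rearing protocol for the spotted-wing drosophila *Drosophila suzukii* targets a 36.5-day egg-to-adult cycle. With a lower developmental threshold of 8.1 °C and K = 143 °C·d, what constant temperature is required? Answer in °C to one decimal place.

12.0 °C

Required daily accumulation = 143 / 36.5 = 3.918 DD/day.
T = T_base + 3.918 = 8.1 + 3.918 = 12.018 ≈ 12.0 °C.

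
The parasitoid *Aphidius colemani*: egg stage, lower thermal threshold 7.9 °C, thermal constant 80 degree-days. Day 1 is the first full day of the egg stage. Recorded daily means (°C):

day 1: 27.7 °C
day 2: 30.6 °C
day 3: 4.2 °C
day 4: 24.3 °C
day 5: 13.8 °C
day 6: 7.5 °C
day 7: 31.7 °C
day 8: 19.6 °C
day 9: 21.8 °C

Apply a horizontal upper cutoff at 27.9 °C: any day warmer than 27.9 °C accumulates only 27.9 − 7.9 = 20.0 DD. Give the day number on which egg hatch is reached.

day 7

Daily DD above 7.9 °C (capped at 20.0): 19.8, 20.0, 0.0, 16.4, 5.9, 0.0, 20.0, 11.7, 13.9.
Cumulative: 19.8, 39.8, 39.8, 56.2, 62.1, 62.1, 82.1, 93.8, 107.7.
The total first reaches 80 DD on day 7.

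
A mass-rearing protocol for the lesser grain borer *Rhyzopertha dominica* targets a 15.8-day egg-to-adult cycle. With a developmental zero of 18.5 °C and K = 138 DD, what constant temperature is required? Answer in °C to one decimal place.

Required daily accumulation = 138 / 15.8 = 8.734 DD/day.
T = T_base + 8.734 = 18.5 + 8.734 = 27.234 ≈ 27.2 °C.

27.2 °C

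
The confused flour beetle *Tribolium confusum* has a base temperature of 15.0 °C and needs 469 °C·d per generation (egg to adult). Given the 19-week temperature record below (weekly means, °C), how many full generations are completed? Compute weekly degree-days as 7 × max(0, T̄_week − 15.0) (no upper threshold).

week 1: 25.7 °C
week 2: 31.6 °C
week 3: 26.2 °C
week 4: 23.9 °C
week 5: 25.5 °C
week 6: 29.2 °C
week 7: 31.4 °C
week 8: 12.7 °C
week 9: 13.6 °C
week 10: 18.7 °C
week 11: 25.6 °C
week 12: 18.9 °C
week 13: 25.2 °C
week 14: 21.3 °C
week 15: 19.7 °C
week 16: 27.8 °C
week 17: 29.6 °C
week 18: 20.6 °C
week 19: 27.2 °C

2 generations

Weekly DD (7 × max(0, T̄ − 15.0)): 74.9, 116.2, 78.4, 62.3, 73.5, 99.4, 114.8, 0.0, 0.0, 25.9, 74.2, 27.3, 71.4, 44.1, 32.9, 89.6, 102.2, 39.2, 85.4.
Season total = 1211.7 DD.
Complete generations = ⌊1211.7 / 469⌋ = 2.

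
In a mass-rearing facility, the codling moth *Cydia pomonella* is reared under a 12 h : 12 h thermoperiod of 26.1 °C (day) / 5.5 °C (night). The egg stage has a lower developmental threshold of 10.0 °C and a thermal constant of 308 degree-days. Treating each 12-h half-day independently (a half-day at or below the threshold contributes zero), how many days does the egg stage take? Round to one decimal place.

38.3 days

Day half: max(0, 26.1 − 10.0) × 0.5 = 16.1 × 0.5 = 8.05 DD.
Night half: max(0, 5.5 − 10.0) × 0.5 = 0.0 × 0.5 = 0.00 DD.
Per 24 h: 8.05 DD/day.
Duration = 308 / 8.05 = 38.261 ≈ 38.3 days.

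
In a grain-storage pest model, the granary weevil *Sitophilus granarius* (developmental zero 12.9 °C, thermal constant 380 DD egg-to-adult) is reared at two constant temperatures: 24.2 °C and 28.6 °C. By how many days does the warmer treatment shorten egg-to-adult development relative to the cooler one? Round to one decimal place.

At 24.2 °C: 380 / (24.2 − 12.9) = 380 / 11.3 = 33.628 d.
At 28.6 °C: 380 / (28.6 − 12.9) = 380 / 15.7 = 24.204 d.
Difference = |33.628 − 24.204| = 9.424 ≈ 9.4 days.

9.4 days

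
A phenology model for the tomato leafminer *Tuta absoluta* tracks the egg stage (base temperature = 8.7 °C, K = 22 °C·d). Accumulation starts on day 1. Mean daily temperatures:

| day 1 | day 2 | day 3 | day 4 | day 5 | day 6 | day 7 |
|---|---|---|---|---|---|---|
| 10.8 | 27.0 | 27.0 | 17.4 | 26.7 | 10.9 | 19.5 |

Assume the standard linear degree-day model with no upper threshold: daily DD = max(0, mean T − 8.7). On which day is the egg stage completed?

day 3

Daily DD above 8.7 °C: 2.1, 18.3, 18.3, 8.7, 18.0, 2.2, 10.8.
Cumulative: 2.1, 20.4, 38.7, 47.4, 65.4, 67.6, 78.4.
The total first reaches 22 DD on day 3.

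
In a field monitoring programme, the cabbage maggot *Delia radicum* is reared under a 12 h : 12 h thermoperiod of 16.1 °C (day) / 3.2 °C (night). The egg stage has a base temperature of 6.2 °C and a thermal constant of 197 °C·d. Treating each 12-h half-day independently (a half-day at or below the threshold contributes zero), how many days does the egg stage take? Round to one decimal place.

Day half: max(0, 16.1 − 6.2) × 0.5 = 9.9 × 0.5 = 4.95 DD.
Night half: max(0, 3.2 − 6.2) × 0.5 = 0.0 × 0.5 = 0.00 DD.
Per 24 h: 4.95 DD/day.
Duration = 197 / 4.95 = 39.798 ≈ 39.8 days.

39.8 days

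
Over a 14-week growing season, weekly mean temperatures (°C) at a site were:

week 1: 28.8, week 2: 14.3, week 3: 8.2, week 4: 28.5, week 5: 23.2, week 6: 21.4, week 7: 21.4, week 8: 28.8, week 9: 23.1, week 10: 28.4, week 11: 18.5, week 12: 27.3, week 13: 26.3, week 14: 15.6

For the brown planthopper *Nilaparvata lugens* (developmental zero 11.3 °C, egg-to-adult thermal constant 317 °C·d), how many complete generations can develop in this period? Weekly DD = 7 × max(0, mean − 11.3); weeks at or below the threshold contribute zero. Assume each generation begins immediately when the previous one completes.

3 generations

Weekly DD (7 × max(0, T̄ − 11.3)): 122.5, 21.0, 0.0, 120.4, 83.3, 70.7, 70.7, 122.5, 82.6, 119.7, 50.4, 112.0, 105.0, 30.1.
Season total = 1110.9 DD.
Complete generations = ⌊1110.9 / 317⌋ = 3.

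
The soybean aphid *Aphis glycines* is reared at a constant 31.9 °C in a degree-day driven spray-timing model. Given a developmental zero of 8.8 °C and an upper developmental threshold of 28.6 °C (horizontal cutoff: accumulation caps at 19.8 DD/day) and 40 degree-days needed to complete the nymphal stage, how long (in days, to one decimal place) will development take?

Temperature 31.9 °C exceeds the upper threshold, so daily accumulation caps at 28.6 − 8.8 = 19.8 DD/day.
Duration = 40 / 19.8 = 2.020 ≈ 2.0 days.

2.0 days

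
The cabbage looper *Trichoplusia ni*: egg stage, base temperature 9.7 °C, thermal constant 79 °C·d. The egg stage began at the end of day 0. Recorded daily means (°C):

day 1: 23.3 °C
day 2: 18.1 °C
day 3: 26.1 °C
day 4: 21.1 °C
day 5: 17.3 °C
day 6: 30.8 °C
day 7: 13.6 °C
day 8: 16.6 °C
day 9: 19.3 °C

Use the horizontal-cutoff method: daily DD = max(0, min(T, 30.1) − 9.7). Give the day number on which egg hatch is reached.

Daily DD above 9.7 °C (capped at 20.4): 13.6, 8.4, 16.4, 11.4, 7.6, 20.4, 3.9, 6.9, 9.6.
Cumulative: 13.6, 22.0, 38.4, 49.8, 57.4, 77.8, 81.7, 88.6, 98.2.
The total first reaches 79 DD on day 7.

day 7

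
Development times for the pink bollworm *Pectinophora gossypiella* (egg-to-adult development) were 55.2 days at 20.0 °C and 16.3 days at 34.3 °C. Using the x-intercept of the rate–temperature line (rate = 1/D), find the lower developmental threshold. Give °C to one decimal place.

14.0 °C

Under the model K = D·(T − T_b), so D₁·(T₁ − T_b) = D₂·(T₂ − T_b).
55.2·(20.0 − T_b) = 16.3·(34.3 − T_b)
T_b = (55.2·20.0 − 16.3·34.3) / (55.2 − 16.3) = 544.91 / 38.9 = 14.008 °C ≈ 14.0 °C.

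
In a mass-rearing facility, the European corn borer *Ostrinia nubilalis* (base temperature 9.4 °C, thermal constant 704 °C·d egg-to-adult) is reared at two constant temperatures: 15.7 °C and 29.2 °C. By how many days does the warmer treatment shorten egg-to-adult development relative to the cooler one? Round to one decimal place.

At 15.7 °C: 704 / (15.7 − 9.4) = 704 / 6.3 = 111.746 d.
At 29.2 °C: 704 / (29.2 − 9.4) = 704 / 19.8 = 35.556 d.
Difference = |111.746 − 35.556| = 76.190 ≈ 76.2 days.

76.2 days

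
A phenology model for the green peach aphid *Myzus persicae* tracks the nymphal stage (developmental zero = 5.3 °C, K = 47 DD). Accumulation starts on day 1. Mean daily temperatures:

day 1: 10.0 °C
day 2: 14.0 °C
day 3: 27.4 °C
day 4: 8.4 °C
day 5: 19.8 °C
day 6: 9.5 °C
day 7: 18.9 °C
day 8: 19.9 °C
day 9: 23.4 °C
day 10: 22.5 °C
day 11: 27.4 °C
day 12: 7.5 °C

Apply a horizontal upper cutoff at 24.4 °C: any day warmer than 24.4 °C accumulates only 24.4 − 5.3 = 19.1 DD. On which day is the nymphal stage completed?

day 5

Daily DD above 5.3 °C (capped at 19.1): 4.7, 8.7, 19.1, 3.1, 14.5, 4.2, 13.6, 14.6, 18.1, 17.2, 19.1, 2.2.
Cumulative: 4.7, 13.4, 32.5, 35.6, 50.1, 54.3, 67.9, 82.5, 100.6, 117.8, 136.9, 139.1.
The total first reaches 47 DD on day 5.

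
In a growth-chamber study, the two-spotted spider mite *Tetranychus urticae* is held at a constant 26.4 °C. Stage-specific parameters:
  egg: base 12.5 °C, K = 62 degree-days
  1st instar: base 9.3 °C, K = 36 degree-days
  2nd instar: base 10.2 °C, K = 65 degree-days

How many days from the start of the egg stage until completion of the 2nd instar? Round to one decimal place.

10.6 days

egg: 62 / (26.4 − 12.5) = 62 / 13.9 = 4.460 d.
1st instar: 36 / (26.4 − 9.3) = 36 / 17.1 = 2.105 d.
2nd instar: 65 / (26.4 − 10.2) = 65 / 16.2 = 4.012 d.
Sum = 10.578 ≈ 10.6 days.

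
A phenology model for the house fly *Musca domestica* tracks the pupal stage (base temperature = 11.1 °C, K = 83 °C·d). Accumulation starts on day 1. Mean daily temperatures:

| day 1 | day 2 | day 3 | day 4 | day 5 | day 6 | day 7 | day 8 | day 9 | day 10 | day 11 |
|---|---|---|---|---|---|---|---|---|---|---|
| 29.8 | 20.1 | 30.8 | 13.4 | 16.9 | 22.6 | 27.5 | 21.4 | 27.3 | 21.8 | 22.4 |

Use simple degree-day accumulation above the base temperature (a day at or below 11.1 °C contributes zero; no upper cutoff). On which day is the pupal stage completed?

day 7

Daily DD above 11.1 °C: 18.7, 9.0, 19.7, 2.3, 5.8, 11.5, 16.4, 10.3, 16.2, 10.7, 11.3.
Cumulative: 18.7, 27.7, 47.4, 49.7, 55.5, 67.0, 83.4, 93.7, 109.9, 120.6, 131.9.
The total first reaches 83 DD on day 7.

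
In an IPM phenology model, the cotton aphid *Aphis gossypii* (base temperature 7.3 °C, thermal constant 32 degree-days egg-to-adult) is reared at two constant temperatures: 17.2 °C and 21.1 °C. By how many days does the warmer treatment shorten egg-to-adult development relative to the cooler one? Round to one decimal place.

At 17.2 °C: 32 / (17.2 − 7.3) = 32 / 9.9 = 3.232 d.
At 21.1 °C: 32 / (21.1 − 7.3) = 32 / 13.8 = 2.319 d.
Difference = |3.232 − 2.319| = 0.913 ≈ 0.9 days.

0.9 days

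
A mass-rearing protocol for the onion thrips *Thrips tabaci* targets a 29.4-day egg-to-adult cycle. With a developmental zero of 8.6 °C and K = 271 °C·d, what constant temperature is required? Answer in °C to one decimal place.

Required daily accumulation = 271 / 29.4 = 9.218 DD/day.
T = T_base + 9.218 = 8.6 + 9.218 = 17.818 ≈ 17.8 °C.

17.8 °C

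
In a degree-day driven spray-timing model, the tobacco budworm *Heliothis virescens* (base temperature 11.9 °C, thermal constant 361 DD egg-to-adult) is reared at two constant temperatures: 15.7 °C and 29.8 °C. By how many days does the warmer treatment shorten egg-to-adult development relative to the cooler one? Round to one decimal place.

At 15.7 °C: 361 / (15.7 − 11.9) = 361 / 3.8 = 95.000 d.
At 29.8 °C: 361 / (29.8 − 11.9) = 361 / 17.9 = 20.168 d.
Difference = |95.000 − 20.168| = 74.832 ≈ 74.8 days.

74.8 days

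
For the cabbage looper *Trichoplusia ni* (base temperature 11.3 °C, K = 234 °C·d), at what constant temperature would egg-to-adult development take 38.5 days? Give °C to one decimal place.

17.4 °C

Required daily accumulation = 234 / 38.5 = 6.078 DD/day.
T = T_base + 6.078 = 11.3 + 6.078 = 17.378 ≈ 17.4 °C.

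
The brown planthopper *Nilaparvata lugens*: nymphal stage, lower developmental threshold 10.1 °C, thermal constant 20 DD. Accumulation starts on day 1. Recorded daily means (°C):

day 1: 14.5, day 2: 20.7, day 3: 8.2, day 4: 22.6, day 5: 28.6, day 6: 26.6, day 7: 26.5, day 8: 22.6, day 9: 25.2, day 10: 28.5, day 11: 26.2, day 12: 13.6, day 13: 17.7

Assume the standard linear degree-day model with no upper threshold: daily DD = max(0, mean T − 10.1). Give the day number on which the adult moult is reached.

Daily DD above 10.1 °C: 4.4, 10.6, 0.0, 12.5, 18.5, 16.5, 16.4, 12.5, 15.1, 18.4, 16.1, 3.5, 7.6.
Cumulative: 4.4, 15.0, 15.0, 27.5, 46.0, 62.5, 78.9, 91.4, 106.5, 124.9, 141.0, 144.5, 152.1.
The total first reaches 20 DD on day 4.

day 4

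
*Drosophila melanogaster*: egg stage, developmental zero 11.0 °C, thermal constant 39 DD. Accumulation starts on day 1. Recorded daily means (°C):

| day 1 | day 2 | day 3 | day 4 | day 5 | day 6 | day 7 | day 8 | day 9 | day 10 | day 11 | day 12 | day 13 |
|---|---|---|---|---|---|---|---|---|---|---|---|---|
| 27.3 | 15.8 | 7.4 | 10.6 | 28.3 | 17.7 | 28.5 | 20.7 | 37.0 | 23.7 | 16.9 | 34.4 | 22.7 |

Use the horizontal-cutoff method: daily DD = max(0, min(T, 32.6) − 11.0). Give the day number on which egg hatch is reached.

day 6

Daily DD above 11.0 °C (capped at 21.6): 16.3, 4.8, 0.0, 0.0, 17.3, 6.7, 17.5, 9.7, 21.6, 12.7, 5.9, 21.6, 11.7.
Cumulative: 16.3, 21.1, 21.1, 21.1, 38.4, 45.1, 62.6, 72.3, 93.9, 106.6, 112.5, 134.1, 145.8.
The total first reaches 39 DD on day 6.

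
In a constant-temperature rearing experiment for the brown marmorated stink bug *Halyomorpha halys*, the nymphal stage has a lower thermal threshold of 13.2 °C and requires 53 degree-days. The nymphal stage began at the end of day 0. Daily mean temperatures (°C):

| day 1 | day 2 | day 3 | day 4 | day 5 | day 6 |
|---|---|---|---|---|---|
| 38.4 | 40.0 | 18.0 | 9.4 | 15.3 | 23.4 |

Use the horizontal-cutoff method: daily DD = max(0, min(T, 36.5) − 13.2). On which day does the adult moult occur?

Daily DD above 13.2 °C (capped at 23.3): 23.3, 23.3, 4.8, 0.0, 2.1, 10.2.
Cumulative: 23.3, 46.6, 51.4, 51.4, 53.5, 63.7.
The total first reaches 53 DD on day 5.

day 5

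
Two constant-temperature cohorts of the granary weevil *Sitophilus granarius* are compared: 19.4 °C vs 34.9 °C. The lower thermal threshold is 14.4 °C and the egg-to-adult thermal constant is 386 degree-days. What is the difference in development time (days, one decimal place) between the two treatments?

58.4 days

At 19.4 °C: 386 / (19.4 − 14.4) = 386 / 5.0 = 77.200 d.
At 34.9 °C: 386 / (34.9 − 14.4) = 386 / 20.5 = 18.829 d.
Difference = |77.200 − 18.829| = 58.371 ≈ 58.4 days.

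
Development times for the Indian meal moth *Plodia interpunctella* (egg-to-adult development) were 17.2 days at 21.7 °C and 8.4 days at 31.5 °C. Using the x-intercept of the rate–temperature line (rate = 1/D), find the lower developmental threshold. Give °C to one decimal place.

12.3 °C

Equal thermal constants: D₁(T₁ − T_b) = D₂(T₂ − T_b).
17.2·(21.7 − T_b) = 8.4·(31.5 − T_b)
T_b = (17.2·21.7 − 8.4·31.5) / (17.2 − 8.4) = 108.64 / 8.8 = 12.345 °C ≈ 12.3 °C.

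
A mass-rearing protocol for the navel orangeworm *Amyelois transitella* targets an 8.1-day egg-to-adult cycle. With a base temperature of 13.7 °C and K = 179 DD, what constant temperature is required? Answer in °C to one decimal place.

Required daily accumulation = 179 / 8.1 = 22.099 DD/day.
T = T_base + 22.099 = 13.7 + 22.099 = 35.799 ≈ 35.8 °C.

35.8 °C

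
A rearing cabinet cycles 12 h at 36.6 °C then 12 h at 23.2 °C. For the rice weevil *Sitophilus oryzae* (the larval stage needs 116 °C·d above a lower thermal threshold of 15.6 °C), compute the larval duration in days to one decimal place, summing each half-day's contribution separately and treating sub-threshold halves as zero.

8.1 days

Day half: max(0, 36.6 − 15.6) × 0.5 = 21.0 × 0.5 = 10.50 DD.
Night half: max(0, 23.2 − 15.6) × 0.5 = 7.6 × 0.5 = 3.80 DD.
Per 24 h: 14.30 DD/day.
Duration = 116 / 14.30 = 8.112 ≈ 8.1 days.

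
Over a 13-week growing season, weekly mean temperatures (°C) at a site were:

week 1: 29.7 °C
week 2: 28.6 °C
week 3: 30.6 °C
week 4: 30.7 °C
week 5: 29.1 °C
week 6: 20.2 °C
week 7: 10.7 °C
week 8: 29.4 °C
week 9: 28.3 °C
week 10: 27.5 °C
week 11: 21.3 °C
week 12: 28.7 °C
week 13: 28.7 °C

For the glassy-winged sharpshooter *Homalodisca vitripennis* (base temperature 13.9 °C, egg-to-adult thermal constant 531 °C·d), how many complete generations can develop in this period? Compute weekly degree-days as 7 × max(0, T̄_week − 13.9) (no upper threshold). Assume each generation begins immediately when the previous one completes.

2 generations

Weekly DD (7 × max(0, T̄ − 13.9)): 110.6, 102.9, 116.9, 117.6, 106.4, 44.1, 0.0, 108.5, 100.8, 95.2, 51.8, 103.6, 103.6.
Season total = 1162.0 DD.
Complete generations = ⌊1162.0 / 531⌋ = 2.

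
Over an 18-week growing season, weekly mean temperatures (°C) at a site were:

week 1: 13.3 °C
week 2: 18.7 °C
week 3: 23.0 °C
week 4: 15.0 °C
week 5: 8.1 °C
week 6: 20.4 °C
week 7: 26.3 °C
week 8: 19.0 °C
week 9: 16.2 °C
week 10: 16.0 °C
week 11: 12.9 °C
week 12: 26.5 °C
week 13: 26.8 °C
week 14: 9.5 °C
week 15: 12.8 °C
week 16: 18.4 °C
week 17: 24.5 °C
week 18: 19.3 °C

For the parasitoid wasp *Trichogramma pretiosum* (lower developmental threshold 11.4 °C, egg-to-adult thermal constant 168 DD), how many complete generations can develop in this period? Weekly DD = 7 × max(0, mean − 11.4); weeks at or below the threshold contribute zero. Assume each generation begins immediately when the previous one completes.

5 generations

Weekly DD (7 × max(0, T̄ − 11.4)): 13.3, 51.1, 81.2, 25.2, 0.0, 63.0, 104.3, 53.2, 33.6, 32.2, 10.5, 105.7, 107.8, 0.0, 9.8, 49.0, 91.7, 55.3.
Season total = 886.9 DD.
Complete generations = ⌊886.9 / 168⌋ = 5.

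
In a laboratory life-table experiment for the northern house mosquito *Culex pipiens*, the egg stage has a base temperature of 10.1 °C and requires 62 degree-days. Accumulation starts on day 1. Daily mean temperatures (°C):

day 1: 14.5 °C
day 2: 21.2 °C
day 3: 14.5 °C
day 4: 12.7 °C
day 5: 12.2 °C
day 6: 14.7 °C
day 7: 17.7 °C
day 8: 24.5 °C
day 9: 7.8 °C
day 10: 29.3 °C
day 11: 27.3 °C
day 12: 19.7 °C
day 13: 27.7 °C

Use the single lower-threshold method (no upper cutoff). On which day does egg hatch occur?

day 10

Daily DD above 10.1 °C: 4.4, 11.1, 4.4, 2.6, 2.1, 4.6, 7.6, 14.4, 0.0, 19.2, 17.2, 9.6, 17.6.
Cumulative: 4.4, 15.5, 19.9, 22.5, 24.6, 29.2, 36.8, 51.2, 51.2, 70.4, 87.6, 97.2, 114.8.
The total first reaches 62 DD on day 10.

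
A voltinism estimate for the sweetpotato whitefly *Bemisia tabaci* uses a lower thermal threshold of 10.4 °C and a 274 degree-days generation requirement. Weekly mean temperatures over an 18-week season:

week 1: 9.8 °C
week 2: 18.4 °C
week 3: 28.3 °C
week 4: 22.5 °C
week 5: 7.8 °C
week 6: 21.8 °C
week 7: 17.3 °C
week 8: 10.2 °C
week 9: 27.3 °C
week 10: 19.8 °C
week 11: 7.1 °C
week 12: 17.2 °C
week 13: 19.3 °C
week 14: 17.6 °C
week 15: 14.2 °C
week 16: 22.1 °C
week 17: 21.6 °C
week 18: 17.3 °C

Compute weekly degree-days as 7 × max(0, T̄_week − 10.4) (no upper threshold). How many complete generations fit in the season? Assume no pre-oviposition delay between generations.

3 generations

Weekly DD (7 × max(0, T̄ − 10.4)): 0.0, 56.0, 125.3, 84.7, 0.0, 79.8, 48.3, 0.0, 118.3, 65.8, 0.0, 47.6, 62.3, 50.4, 26.6, 81.9, 78.4, 48.3.
Season total = 973.7 DD.
Complete generations = ⌊973.7 / 274⌋ = 3.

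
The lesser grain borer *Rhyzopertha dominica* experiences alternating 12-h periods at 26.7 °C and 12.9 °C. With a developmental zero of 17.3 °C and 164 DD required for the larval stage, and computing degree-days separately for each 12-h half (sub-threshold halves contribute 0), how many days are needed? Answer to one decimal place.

Day half: max(0, 26.7 − 17.3) × 0.5 = 9.4 × 0.5 = 4.70 DD.
Night half: max(0, 12.9 − 17.3) × 0.5 = 0.0 × 0.5 = 0.00 DD.
Per 24 h: 4.70 DD/day.
Duration = 164 / 4.70 = 34.894 ≈ 34.9 days.

34.9 days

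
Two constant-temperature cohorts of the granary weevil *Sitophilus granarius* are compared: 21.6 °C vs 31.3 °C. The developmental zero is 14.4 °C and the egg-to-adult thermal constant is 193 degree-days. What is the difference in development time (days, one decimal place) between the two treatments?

15.4 days

At 21.6 °C: 193 / (21.6 − 14.4) = 193 / 7.2 = 26.806 d.
At 31.3 °C: 193 / (31.3 − 14.4) = 193 / 16.9 = 11.420 d.
Difference = |26.806 − 11.420| = 15.385 ≈ 15.4 days.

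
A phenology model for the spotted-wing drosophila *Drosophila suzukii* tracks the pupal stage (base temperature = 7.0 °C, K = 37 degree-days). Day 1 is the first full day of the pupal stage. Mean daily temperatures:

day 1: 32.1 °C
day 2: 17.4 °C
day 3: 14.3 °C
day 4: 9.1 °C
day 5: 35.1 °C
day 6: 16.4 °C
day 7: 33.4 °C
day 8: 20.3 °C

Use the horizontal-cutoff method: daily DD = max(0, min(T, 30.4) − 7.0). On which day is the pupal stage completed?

day 3

Daily DD above 7.0 °C (capped at 23.4): 23.4, 10.4, 7.3, 2.1, 23.4, 9.4, 23.4, 13.3.
Cumulative: 23.4, 33.8, 41.1, 43.2, 66.6, 76.0, 99.4, 112.7.
The total first reaches 37 DD on day 3.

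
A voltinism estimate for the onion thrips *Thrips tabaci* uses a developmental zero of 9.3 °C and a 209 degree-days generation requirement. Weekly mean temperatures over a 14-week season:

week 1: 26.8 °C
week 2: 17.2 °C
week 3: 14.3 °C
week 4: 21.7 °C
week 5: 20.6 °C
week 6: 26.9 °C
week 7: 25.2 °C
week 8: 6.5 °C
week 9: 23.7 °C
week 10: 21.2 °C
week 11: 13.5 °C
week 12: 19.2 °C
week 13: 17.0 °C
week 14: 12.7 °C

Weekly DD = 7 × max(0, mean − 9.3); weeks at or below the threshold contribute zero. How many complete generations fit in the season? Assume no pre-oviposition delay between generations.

Weekly DD (7 × max(0, T̄ − 9.3)): 122.5, 55.3, 35.0, 86.8, 79.1, 123.2, 111.3, 0.0, 100.8, 83.3, 29.4, 69.3, 53.9, 23.8.
Season total = 973.7 DD.
Complete generations = ⌊973.7 / 209⌋ = 4.

4 generations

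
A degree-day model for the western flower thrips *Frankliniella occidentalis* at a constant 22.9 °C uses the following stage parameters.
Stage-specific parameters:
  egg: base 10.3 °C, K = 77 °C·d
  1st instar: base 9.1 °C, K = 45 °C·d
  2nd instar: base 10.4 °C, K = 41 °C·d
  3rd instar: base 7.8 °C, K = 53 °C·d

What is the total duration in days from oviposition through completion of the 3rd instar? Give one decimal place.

16.2 days

egg: 77 / (22.9 − 10.3) = 77 / 12.6 = 6.111 d.
1st instar: 45 / (22.9 − 9.1) = 45 / 13.8 = 3.261 d.
2nd instar: 41 / (22.9 − 10.4) = 41 / 12.5 = 3.280 d.
3rd instar: 53 / (22.9 − 7.8) = 53 / 15.1 = 3.510 d.
Sum = 16.162 ≈ 16.2 days.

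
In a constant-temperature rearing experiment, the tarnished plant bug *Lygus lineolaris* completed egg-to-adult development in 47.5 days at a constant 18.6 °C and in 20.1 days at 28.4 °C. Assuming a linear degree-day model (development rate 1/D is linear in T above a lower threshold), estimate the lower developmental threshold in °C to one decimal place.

Under the model K = D·(T − T_b), so D₁·(T₁ − T_b) = D₂·(T₂ − T_b).
47.5·(18.6 − T_b) = 20.1·(28.4 − T_b)
T_b = (47.5·18.6 − 20.1·28.4) / (47.5 − 20.1) = 312.66 / 27.4 = 11.411 °C ≈ 11.4 °C.

11.4 °C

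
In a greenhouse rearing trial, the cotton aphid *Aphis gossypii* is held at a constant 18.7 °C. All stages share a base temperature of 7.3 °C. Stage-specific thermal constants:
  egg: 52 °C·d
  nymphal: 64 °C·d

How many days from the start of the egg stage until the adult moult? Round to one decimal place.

10.2 days

Daily accumulation at 18.7 °C = 18.7 − 7.3 = 11.4 DD/day.
Total K = 52 + 64 = 116 DD.
Total duration = 116 / 11.4 = 10.175 ≈ 10.2 days.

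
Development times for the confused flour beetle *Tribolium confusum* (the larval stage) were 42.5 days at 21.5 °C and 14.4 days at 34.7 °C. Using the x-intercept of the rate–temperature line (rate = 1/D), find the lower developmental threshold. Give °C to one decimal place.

14.7 °C

Linear rate model ⇒ the product D·(T − T_b) is constant across temperatures.
42.5·(21.5 − T_b) = 14.4·(34.7 − T_b)
T_b = (42.5·21.5 − 14.4·34.7) / (42.5 − 14.4) = 414.07 / 28.1 = 14.736 °C ≈ 14.7 °C.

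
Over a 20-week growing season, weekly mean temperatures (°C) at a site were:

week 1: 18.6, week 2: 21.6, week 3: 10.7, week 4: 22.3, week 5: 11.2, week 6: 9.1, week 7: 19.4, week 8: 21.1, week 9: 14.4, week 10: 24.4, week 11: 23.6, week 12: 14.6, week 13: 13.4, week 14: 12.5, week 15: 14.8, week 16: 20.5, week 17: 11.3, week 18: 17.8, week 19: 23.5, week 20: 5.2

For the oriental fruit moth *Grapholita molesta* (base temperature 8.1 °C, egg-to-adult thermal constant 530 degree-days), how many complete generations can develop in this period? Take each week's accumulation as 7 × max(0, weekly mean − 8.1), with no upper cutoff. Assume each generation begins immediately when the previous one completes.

2 generations

Weekly DD (7 × max(0, T̄ − 8.1)): 73.5, 94.5, 18.2, 99.4, 21.7, 7.0, 79.1, 91.0, 44.1, 114.1, 108.5, 45.5, 37.1, 30.8, 46.9, 86.8, 22.4, 67.9, 107.8, 0.0.
Season total = 1196.3 DD.
Complete generations = ⌊1196.3 / 530⌋ = 2.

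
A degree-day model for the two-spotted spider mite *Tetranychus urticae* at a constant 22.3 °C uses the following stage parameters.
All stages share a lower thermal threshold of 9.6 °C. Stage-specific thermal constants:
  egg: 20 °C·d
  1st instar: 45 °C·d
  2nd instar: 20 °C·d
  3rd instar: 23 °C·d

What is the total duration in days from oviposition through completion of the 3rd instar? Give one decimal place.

Daily accumulation at 22.3 °C = 22.3 − 9.6 = 12.7 DD/day.
Total K = 20 + 45 + 20 + 23 = 108 DD.
Total duration = 108 / 12.7 = 8.504 ≈ 8.5 days.

8.5 days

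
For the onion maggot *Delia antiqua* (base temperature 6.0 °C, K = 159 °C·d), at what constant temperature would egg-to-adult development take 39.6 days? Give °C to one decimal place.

Required daily accumulation = 159 / 39.6 = 4.015 DD/day.
T = T_base + 4.015 = 6.0 + 4.015 = 10.015 ≈ 10.0 °C.

10.0 °C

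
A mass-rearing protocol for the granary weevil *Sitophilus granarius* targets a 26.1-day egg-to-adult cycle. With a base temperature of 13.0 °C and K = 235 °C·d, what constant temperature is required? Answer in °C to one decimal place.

22.0 °C

Required daily accumulation = 235 / 26.1 = 9.004 DD/day.
T = T_base + 9.004 = 13.0 + 9.004 = 22.004 ≈ 22.0 °C.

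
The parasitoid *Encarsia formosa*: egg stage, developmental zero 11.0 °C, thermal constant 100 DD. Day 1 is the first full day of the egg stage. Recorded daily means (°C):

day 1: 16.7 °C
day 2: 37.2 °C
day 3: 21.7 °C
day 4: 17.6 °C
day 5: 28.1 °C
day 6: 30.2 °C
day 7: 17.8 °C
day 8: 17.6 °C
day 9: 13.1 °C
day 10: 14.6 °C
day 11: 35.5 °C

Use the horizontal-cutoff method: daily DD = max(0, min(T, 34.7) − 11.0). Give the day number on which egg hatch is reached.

Daily DD above 11.0 °C (capped at 23.7): 5.7, 23.7, 10.7, 6.6, 17.1, 19.2, 6.8, 6.6, 2.1, 3.6, 23.7.
Cumulative: 5.7, 29.4, 40.1, 46.7, 63.8, 83.0, 89.8, 96.4, 98.5, 102.1, 125.8.
The total first reaches 100 DD on day 10.

day 10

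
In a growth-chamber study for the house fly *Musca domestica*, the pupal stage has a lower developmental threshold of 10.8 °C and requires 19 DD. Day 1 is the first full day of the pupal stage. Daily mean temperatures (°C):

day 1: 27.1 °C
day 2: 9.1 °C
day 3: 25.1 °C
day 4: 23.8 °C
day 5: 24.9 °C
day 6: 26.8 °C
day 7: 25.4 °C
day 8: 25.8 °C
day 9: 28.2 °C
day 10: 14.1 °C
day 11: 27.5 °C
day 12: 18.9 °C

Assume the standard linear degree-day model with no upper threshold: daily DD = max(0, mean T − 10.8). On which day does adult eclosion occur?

day 3

Daily DD above 10.8 °C: 16.3, 0.0, 14.3, 13.0, 14.1, 16.0, 14.6, 15.0, 17.4, 3.3, 16.7, 8.1.
Cumulative: 16.3, 16.3, 30.6, 43.6, 57.7, 73.7, 88.3, 103.3, 120.7, 124.0, 140.7, 148.8.
The total first reaches 19 DD on day 3.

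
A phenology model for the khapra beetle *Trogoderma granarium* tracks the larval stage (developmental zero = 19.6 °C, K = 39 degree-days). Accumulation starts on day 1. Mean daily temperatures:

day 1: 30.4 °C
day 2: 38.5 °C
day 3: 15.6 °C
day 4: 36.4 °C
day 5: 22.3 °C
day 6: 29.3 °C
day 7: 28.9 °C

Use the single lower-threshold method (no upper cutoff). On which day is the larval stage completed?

Daily DD above 19.6 °C: 10.8, 18.9, 0.0, 16.8, 2.7, 9.7, 9.3.
Cumulative: 10.8, 29.7, 29.7, 46.5, 49.2, 58.9, 68.2.
The total first reaches 39 DD on day 4.

day 4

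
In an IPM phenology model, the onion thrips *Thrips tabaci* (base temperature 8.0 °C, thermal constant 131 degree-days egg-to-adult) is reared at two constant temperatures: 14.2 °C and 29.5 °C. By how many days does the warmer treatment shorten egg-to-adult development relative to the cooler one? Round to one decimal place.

At 14.2 °C: 131 / (14.2 − 8.0) = 131 / 6.2 = 21.129 d.
At 29.5 °C: 131 / (29.5 − 8.0) = 131 / 21.5 = 6.093 d.
Difference = |21.129 − 6.093| = 15.036 ≈ 15.0 days.

15.0 days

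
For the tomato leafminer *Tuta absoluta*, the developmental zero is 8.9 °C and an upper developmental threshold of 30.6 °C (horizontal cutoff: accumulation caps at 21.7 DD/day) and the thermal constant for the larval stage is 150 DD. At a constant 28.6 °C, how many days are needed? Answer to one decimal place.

Daily accumulation = 28.6 − 8.9 = 19.7 DD/day.
Duration = 150 / 19.7 = 7.614 ≈ 7.6 days.

7.6 days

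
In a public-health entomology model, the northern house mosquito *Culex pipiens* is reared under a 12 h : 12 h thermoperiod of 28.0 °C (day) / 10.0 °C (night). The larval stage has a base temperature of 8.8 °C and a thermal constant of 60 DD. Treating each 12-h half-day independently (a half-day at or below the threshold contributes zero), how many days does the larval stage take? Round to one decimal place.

5.9 days

Day half: max(0, 28.0 − 8.8) × 0.5 = 19.2 × 0.5 = 9.60 DD.
Night half: max(0, 10.0 − 8.8) × 0.5 = 1.2 × 0.5 = 0.60 DD.
Per 24 h: 10.20 DD/day.
Duration = 60 / 10.20 = 5.882 ≈ 5.9 days.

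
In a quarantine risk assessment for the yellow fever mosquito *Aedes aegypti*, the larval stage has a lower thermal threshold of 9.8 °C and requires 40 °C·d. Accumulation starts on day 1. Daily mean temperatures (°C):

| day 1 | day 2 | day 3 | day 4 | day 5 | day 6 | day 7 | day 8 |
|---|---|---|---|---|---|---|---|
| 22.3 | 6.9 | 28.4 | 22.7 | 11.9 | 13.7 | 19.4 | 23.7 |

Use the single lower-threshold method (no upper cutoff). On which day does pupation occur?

Daily DD above 9.8 °C: 12.5, 0.0, 18.6, 12.9, 2.1, 3.9, 9.6, 13.9.
Cumulative: 12.5, 12.5, 31.1, 44.0, 46.1, 50.0, 59.6, 73.5.
The total first reaches 40 DD on day 4.

day 4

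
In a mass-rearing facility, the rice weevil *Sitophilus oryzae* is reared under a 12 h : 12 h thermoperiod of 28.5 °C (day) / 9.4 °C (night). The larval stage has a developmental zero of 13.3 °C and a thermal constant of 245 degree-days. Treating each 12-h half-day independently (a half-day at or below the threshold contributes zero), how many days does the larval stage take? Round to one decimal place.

Day half: max(0, 28.5 − 13.3) × 0.5 = 15.2 × 0.5 = 7.60 DD.
Night half: max(0, 9.4 − 13.3) × 0.5 = 0.0 × 0.5 = 0.00 DD.
Per 24 h: 7.60 DD/day.
Duration = 245 / 7.60 = 32.237 ≈ 32.2 days.

32.2 days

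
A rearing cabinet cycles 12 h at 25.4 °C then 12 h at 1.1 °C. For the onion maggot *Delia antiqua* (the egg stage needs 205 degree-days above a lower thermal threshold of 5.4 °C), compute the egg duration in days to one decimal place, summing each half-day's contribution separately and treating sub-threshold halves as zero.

20.5 days

Day half: max(0, 25.4 − 5.4) × 0.5 = 20.0 × 0.5 = 10.00 DD.
Night half: max(0, 1.1 − 5.4) × 0.5 = 0.0 × 0.5 = 0.00 DD.
Per 24 h: 10.00 DD/day.
Duration = 205 / 10.00 = 20.500 ≈ 20.5 days.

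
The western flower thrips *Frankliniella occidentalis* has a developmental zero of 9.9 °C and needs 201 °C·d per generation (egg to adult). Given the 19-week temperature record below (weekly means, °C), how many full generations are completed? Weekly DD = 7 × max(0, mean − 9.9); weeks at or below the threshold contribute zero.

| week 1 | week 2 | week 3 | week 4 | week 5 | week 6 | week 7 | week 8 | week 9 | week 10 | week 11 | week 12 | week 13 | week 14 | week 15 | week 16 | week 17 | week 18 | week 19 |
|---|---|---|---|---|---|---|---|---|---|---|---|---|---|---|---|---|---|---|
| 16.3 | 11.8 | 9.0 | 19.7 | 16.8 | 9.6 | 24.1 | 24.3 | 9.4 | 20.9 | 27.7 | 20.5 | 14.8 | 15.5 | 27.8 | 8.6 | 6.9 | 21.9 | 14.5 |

Weekly DD (7 × max(0, T̄ − 9.9)): 44.8, 13.3, 0.0, 68.6, 48.3, 0.0, 99.4, 100.8, 0.0, 77.0, 124.6, 74.2, 34.3, 39.2, 125.3, 0.0, 0.0, 84.0, 32.2.
Season total = 966.0 DD.
Complete generations = ⌊966.0 / 201⌋ = 4.

4 generations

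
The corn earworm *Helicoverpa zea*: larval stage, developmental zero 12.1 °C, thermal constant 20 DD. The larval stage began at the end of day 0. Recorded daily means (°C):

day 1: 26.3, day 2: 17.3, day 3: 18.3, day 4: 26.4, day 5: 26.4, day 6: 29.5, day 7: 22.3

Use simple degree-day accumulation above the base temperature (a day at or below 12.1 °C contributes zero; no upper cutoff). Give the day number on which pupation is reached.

Daily DD above 12.1 °C: 14.2, 5.2, 6.2, 14.3, 14.3, 17.4, 10.2.
Cumulative: 14.2, 19.4, 25.6, 39.9, 54.2, 71.6, 81.8.
The total first reaches 20 DD on day 3.

day 3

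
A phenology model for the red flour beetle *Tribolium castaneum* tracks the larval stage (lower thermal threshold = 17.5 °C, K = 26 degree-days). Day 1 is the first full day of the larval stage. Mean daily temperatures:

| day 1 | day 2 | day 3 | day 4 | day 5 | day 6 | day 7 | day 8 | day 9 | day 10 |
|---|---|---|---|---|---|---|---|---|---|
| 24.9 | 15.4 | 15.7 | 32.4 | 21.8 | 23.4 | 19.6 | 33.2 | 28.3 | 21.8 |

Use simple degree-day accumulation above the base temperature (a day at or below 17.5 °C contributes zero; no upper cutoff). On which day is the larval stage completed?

day 5

Daily DD above 17.5 °C: 7.4, 0.0, 0.0, 14.9, 4.3, 5.9, 2.1, 15.7, 10.8, 4.3.
Cumulative: 7.4, 7.4, 7.4, 22.3, 26.6, 32.5, 34.6, 50.3, 61.1, 65.4.
The total first reaches 26 DD on day 5.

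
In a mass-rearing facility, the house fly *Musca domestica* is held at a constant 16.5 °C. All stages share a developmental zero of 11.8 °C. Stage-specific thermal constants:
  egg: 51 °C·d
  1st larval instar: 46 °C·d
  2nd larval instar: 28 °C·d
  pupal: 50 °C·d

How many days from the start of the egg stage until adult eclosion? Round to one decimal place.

37.2 days

Daily accumulation at 16.5 °C = 16.5 − 11.8 = 4.7 DD/day.
Total K = 51 + 46 + 28 + 50 = 175 DD.
Total duration = 175 / 4.7 = 37.234 ≈ 37.2 days.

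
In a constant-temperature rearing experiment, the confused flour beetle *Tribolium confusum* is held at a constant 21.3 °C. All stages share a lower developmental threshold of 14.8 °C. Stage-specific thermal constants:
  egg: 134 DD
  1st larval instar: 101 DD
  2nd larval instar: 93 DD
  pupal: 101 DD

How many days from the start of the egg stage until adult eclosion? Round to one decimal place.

66.0 days

Daily accumulation at 21.3 °C = 21.3 − 14.8 = 6.5 DD/day.
Total K = 134 + 101 + 93 + 101 = 429 DD.
Total duration = 429 / 6.5 = 66.000 ≈ 66.0 days.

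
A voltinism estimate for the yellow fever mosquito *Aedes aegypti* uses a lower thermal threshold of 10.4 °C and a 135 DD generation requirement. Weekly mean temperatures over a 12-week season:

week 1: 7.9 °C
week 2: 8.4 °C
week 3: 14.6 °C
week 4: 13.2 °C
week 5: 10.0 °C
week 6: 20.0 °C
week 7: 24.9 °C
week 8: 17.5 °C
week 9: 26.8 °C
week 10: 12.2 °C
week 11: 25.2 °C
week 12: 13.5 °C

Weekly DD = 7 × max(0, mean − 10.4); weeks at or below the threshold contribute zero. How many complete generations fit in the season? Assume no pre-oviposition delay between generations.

Weekly DD (7 × max(0, T̄ − 10.4)): 0.0, 0.0, 29.4, 19.6, 0.0, 67.2, 101.5, 49.7, 114.8, 12.6, 103.6, 21.7.
Season total = 520.1 DD.
Complete generations = ⌊520.1 / 135⌋ = 3.

3 generations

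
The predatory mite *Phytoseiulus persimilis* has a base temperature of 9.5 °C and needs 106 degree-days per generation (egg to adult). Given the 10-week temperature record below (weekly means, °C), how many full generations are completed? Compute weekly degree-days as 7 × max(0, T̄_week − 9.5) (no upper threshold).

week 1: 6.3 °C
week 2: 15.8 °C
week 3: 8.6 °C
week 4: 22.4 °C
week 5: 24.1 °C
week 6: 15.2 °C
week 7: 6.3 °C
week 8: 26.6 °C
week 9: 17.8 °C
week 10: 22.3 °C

5 generations

Weekly DD (7 × max(0, T̄ − 9.5)): 0.0, 44.1, 0.0, 90.3, 102.2, 39.9, 0.0, 119.7, 58.1, 89.6.
Season total = 543.9 DD.
Complete generations = ⌊543.9 / 106⌋ = 5.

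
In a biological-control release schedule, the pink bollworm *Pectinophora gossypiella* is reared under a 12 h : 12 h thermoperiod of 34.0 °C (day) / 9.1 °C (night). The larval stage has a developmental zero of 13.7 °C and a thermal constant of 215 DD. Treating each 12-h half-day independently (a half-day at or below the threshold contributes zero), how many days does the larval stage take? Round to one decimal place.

Day half: max(0, 34.0 − 13.7) × 0.5 = 20.3 × 0.5 = 10.15 DD.
Night half: max(0, 9.1 − 13.7) × 0.5 = 0.0 × 0.5 = 0.00 DD.
Per 24 h: 10.15 DD/day.
Duration = 215 / 10.15 = 21.182 ≈ 21.2 days.

21.2 days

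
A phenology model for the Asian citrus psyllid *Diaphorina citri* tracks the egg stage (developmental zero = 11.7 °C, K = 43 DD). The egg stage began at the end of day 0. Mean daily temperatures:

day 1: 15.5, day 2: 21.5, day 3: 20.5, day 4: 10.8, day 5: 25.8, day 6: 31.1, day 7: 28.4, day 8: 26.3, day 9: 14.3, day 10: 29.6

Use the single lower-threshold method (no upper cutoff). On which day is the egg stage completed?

day 6

Daily DD above 11.7 °C: 3.8, 9.8, 8.8, 0.0, 14.1, 19.4, 16.7, 14.6, 2.6, 17.9.
Cumulative: 3.8, 13.6, 22.4, 22.4, 36.5, 55.9, 72.6, 87.2, 89.8, 107.7.
The total first reaches 43 DD on day 6.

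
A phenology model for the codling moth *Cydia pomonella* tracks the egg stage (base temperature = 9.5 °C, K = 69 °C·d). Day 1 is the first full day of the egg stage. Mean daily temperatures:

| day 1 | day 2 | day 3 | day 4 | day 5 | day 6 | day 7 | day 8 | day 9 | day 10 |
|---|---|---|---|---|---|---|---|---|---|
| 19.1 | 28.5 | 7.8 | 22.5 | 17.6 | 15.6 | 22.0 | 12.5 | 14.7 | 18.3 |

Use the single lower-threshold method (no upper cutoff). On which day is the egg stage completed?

day 8

Daily DD above 9.5 °C: 9.6, 19.0, 0.0, 13.0, 8.1, 6.1, 12.5, 3.0, 5.2, 8.8.
Cumulative: 9.6, 28.6, 28.6, 41.6, 49.7, 55.8, 68.3, 71.3, 76.5, 85.3.
The total first reaches 69 DD on day 8.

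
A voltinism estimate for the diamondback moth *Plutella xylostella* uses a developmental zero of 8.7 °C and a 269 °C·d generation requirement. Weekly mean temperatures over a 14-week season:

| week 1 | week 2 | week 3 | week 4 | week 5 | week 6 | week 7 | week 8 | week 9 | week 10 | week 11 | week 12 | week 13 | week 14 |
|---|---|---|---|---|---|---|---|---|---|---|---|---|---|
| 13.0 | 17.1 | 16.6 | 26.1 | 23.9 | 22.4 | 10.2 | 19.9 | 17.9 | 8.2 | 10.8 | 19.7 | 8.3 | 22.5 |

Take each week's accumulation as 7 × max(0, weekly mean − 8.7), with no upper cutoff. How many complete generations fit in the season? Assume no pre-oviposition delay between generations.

3 generations

Weekly DD (7 × max(0, T̄ − 8.7)): 30.1, 58.8, 55.3, 121.8, 106.4, 95.9, 10.5, 78.4, 64.4, 0.0, 14.7, 77.0, 0.0, 96.6.
Season total = 809.9 DD.
Complete generations = ⌊809.9 / 269⌋ = 3.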